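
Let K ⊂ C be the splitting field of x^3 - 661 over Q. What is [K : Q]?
[K : Q] = 6

The roots of x^3 - 661 are ∛661, ω∛661, ω^2∛661 where ω = e^(2πi/3) is a primitive cube root of unity, so K = Q(∛661, ω). Now [Q(∛661):Q] = 3 (since 661 is not a perfect cube, x^3 - 661 is irreducible) and [Q(ω):Q] = 2. Both 2 and 3 divide [K:Q], and [K:Q] ≤ 3·2 = 6, so [K:Q] = 6. (Equivalently: Q(∛661) ⊂ R but ω ∉ R, so [K : Q(∛661)] = 2.)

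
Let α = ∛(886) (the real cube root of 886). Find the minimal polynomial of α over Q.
m_α(x) = x^3 - 886

α satisfies α^3 = 886, so x^3 - 886 annihilates α. By the rational root test, a rational root p/q (in lowest terms) of x^3 - 886 would satisfy p^3 = 886 q^3, forcing q = 1 and p^3 = 886; but 886 is not a perfect cube, contradiction. A monic cubic over Q with no rational root is irreducible (any nontrivial factorization would include a linear factor). Hence x^3 - 886 is the minimal polynomial of α, and in particular [Q(α):Q] = 3.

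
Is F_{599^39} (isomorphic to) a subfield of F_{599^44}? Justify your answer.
No: F_{599^39} is not a subfield of F_{599^44}

F_{p^m} embeds in F_{p^n} iff m | n. Here 39 ∤ 44 (since 44 = 1·39 + 5 with remainder 5 ≠ 0), so F_{599^39} is not a subfield of F_{599^44}. Equivalently: if it were, the tower law would give 39 = [F_{599^39}:F_599] dividing [F_{599^44}:F_599] = 44, contradiction.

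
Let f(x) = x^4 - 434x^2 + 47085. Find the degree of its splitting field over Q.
[K : Q] = 4

Solving the quadratic in x^2: x^2 = (434 ± √(434^2 - 4·47085))/2 = (434 ± √16)/2 = (434 ± 4)/2, giving x^2 = 215 or x^2 = 219. So f(x) = (x^2 - 215)(x^2 - 219) and the roots of f are ±√215, ±√219. Hence the splitting field is K = Q(√215, √219). Since 215 and 219 are distinct squarefree integers > 1, their product 47085 is not a perfect square, so √219 ∉ Q(√215). By the tower law [K:Q] = [Q(√215,√219):Q(√215)] · [Q(√215):Q] = 2 · 2 = 4.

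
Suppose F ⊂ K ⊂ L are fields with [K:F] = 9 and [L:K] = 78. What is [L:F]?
[L:F] = 702

The tower law says that for any tower of field extensions F ⊂ K ⊂ L with finite degrees, [L:F] = [L:K] · [K:F]. Here this gives [L:F] = 78 · 9 = 702.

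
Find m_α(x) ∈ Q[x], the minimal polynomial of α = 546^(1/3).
m_α(x) = x^3 - 546

α satisfies α^3 = 546, so x^3 - 546 annihilates α. By the rational root test, a rational root p/q (in lowest terms) of x^3 - 546 would satisfy p^3 = 546 q^3, forcing q = 1 and p^3 = 546; but 546 is not a perfect cube, contradiction. A monic cubic over Q with no rational root is irreducible (any nontrivial factorization would include a linear factor). Hence x^3 - 546 is the minimal polynomial of α, and in particular [Q(α):Q] = 3.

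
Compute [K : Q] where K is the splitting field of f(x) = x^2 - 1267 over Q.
[K : Q] = 2

f(x) = x^2 - 1267 factors as (x - √1267)(x + √1267). The splitting field is K = Q(√1267). Since 1267 is squarefree and > 1, it is not a perfect square, so x^2 - 1267 is irreducible over Q and [Q(√1267) : Q] = 2. Hence [K : Q] = 2.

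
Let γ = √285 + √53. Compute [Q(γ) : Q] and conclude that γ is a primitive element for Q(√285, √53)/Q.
[Q(γ) : Q] = 4 (equivalently, Q(γ) = Q(√285, √53))

Obviously Q(γ) ⊆ Q(√285, √53), and [Q(√285, √53):Q] = 4 (since 285, 53 are distinct squarefree integers > 1 with 15105 not a perfect square). To show equality we compute the minimal polynomial of γ. From γ = √285 + √53: γ^2 = 285 + 2√(15105) + 53 = 338 + 2√(15105), so γ^2 - 338 = 2√(15105); squaring, (γ^2 - 338)^2 = 4·15105, i.e. γ^4 - 676γ^2 + 114244 - 60420 = 0, i.e. γ^4 - 676γ^2 + 53824 = 0. So γ is a root of x^4 - 676x^2 + 53824. This polynomial is irreducible over Q: it has no rational root (each ±√285 ± √53 is irrational), and any factorization into two quadratics over Q would force √(15105) ∈ Q (pairing opposite roots) or √285, √53 ∈ Q (other pairings), all impossible. Hence [Q(γ):Q] = 4 = [Q(√285, √53):Q], so Q(γ) = Q(√285, √53).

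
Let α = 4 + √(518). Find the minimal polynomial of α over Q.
m_α(x) = x^2 - 8x - 502

From α - 4 = √(518), squaring gives (α - 4)^2 = 518, i.e. α^2 - 8α + 16 = 518, so α^2 - 8α - 502 = 0. The discriminant of x^2 - 8x - 502 is (-8)^2 - 4·(-502) = 64 + 2008 = 2072, and 4·(518) is not a perfect square in Q since 518 is squarefree and ≠ 1. Hence x^2 - 8x - 502 is irreducible over Q and is the minimal polynomial of α.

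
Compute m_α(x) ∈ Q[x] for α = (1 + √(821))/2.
m_α(x) = x^2 - x - 205

From 2α - 1 = √(821), squaring gives (2α - 1)^2 = 821, i.e. 4α^2 - 4α + 1 = 821, so α^2 - α + (1 - 821)/4 = 0. Since 821 ≡ 1 (mod 4), (1 - 821)/4 = -205 ∈ Z. The polynomial x^2 - x - 205 has discriminant 1 - 4·(-205) = 821, which is not a perfect square in Q (d = 821 is squarefree and ≠ 1), so x^2 - x - 205 is irreducible over Q. It is the minimal polynomial of α.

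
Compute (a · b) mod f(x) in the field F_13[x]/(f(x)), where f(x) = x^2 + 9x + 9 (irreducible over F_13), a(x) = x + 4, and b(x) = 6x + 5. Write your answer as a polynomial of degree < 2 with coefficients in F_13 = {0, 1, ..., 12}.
a · b ≡ x + 5 (mod f(x))

Multiply in F_13[x]: a(x)·b(x) = (x + 4)·(6x + 5) = 6x^2 + 3x + 7. This has degree ≥ 2, so divide by f(x) over F_13: 6x^2 + 3x + 7 = (6)·(x^2 + 9x + 9) + (x + 5). Hence a·b ≡ x + 5 (mod f). (F_13[x]/(f) is a field with 13^2 = 169 elements since f is irreducible of degree 2.)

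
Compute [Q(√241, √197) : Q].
[Q(√241, √197) : Q] = 4

[Q(√241):Q] = 2 (min poly x^2 - 241, irreducible since 241 is squarefree > 1). For the top step, suppose √197 ∈ Q(√241), say √197 = c + d√241 with c, d ∈ Q. Squaring: 197 = c^2 + 241d^2 + 2cd√241. Since √241 ∉ Q this forces 2cd = 0. If d = 0 then √197 = c ∈ Q, contradicting 197 squarefree > 1. If c = 0 then 197 = 241d^2, so 241·197 = (241d)^2 is a perfect square in Q — but 241·197 = 47477 is not a perfect square (since 241 and 197 are distinct squarefree integers). Contradiction. Hence √197 ∉ Q(√241), so x^2 - 197 stays irreducible over Q(√241) and [Q(√241, √197) : Q(√241)] = 2. By the tower law, [Q(√241, √197) : Q] = 2 · 2 = 4.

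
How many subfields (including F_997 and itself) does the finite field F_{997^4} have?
F_{997^4} has 3 subfields

The subfields of F_{p^n} are exactly the fields F_{p^d} for d | n (each is the fixed field of the unique index-d subgroup of Gal(F_{p^n}/F_p) ≅ Z/nZ). The divisors of n = 4 are {1, 2, 4}, giving 3 subfields: F_{997^1}, F_{997^2}, F_{997^4}.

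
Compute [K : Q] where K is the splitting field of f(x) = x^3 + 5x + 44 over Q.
[K : Q] = 6

By the rational root test, any rational root of the monic integer polynomial f(x) = x^3 + 5x + 44 must be an integer dividing the constant term 44, i.e. one of ±{1, 2, 4, 11, 22, 44}. Evaluating: f(1) = 50, f(-1) = 38, f(2) = 62, f(-2) = 26, f(4) = 128, f(-4) = -40, f(11) = 1430, f(-11) = -1342, f(22) = 10802, f(-22) = -10714, f(44) = 85448, f(-44) = -85360; none is 0, so f has no rational root and is therefore irreducible over Q (a cubic with no linear factor over a field is irreducible). For an irreducible cubic, the Galois group is A_3 or S_3 according as the discriminant disc(f) = -4a^3 - 27b^2 = -4·(5)^3 - 27·(44)^2 = -52772 is or is not a square in Q. Here disc(f) = -52772 is not a perfect square in Q, so the Galois group of f over Q is not contained in A_3 and must be all of S_3. The splitting field has degree |S_3| = 6 over Q, so [K : Q] = 6.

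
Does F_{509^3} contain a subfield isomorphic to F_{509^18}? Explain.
No: F_{509^18} is not a subfield of F_{509^3}

F_{p^m} embeds in F_{p^n} iff m | n. Here 18 ∤ 3 (since 3 = 0·18 + 3 with remainder 3 ≠ 0), so F_{509^18} is not a subfield of F_{509^3}. Equivalently: if it were, the tower law would give 18 = [F_{509^18}:F_509] dividing [F_{509^3}:F_509] = 3, contradiction.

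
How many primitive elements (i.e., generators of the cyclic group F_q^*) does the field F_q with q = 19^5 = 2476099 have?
There are φ(2476098) = 819000 primitive elements

F_q^* is cyclic of order q - 1 = 2476098. A cyclic group of order m has exactly φ(m) generators. Here m = 2476098 = 2 · 3^2 · 151 · 911, so the number of primitive elements is φ(2476098) = 819000.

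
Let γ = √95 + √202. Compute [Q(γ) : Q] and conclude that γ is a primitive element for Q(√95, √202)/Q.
[Q(γ) : Q] = 4 (equivalently, Q(γ) = Q(√95, √202))

Obviously Q(γ) ⊆ Q(√95, √202), and [Q(√95, √202):Q] = 4 (since 95, 202 are distinct squarefree integers > 1 with 19190 not a perfect square). To show equality we compute the minimal polynomial of γ. From γ = √95 + √202: γ^2 = 95 + 2√(19190) + 202 = 297 + 2√(19190), so γ^2 - 297 = 2√(19190); squaring, (γ^2 - 297)^2 = 4·19190, i.e. γ^4 - 594γ^2 + 88209 - 76760 = 0, i.e. γ^4 - 594γ^2 + 11449 = 0. So γ is a root of x^4 - 594x^2 + 11449. This polynomial is irreducible over Q: it has no rational root (each ±√95 ± √202 is irrational), and any factorization into two quadratics over Q would force √(19190) ∈ Q (pairing opposite roots) or √95, √202 ∈ Q (other pairings), all impossible. Hence [Q(γ):Q] = 4 = [Q(√95, √202):Q], so Q(γ) = Q(√95, √202).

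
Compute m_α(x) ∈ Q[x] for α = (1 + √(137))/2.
m_α(x) = x^2 - x - 34

From 2α - 1 = √(137), squaring gives (2α - 1)^2 = 137, i.e. 4α^2 - 4α + 1 = 137, so α^2 - α + (1 - 137)/4 = 0. Since 137 ≡ 1 (mod 4), (1 - 137)/4 = -34 ∈ Z. The polynomial x^2 - x - 34 has discriminant 1 - 4·(-34) = 137, which is not a perfect square in Q (d = 137 is squarefree and ≠ 1), so x^2 - x - 34 is irreducible over Q. It is the minimal polynomial of α.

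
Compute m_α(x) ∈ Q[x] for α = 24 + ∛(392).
m_α(x) = x^3 - 72x^2 + 1728x - 14216

Set β = α - 24 = ∛(392), so β^3 = 392. Then (α - 24)^3 - 392 = 0, i.e. α is a root of g(x) = (x - 24)^3 - 392 = x^3 - 72x^2 + 1728x - 14216. Since g(x) = h(x - 24) where h(x) = x^3 - 392, and h is irreducible over Q (because 392 is not a perfect cube, so h has no rational root, and a monic cubic with no rational root is irreducible), g is also irreducible (irreducibility is preserved under the substitution x → x - 24). Hence m_α(x) = x^3 - 72x^2 + 1728x - 14216.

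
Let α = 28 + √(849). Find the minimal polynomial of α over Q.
m_α(x) = x^2 - 56x - 65

From α - 28 = √(849), squaring gives (α - 28)^2 = 849, i.e. α^2 - 56α + 784 = 849, so α^2 - 56α - 65 = 0. The discriminant of x^2 - 56x - 65 is (-56)^2 - 4·(-65) = 3136 + 260 = 3396, and 4·(849) is not a perfect square in Q since 849 is squarefree and ≠ 1. Hence x^2 - 56x - 65 is irreducible over Q and is the minimal polynomial of α.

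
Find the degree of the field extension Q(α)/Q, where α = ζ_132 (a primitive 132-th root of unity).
[Q(α):Q] = 40

The minimal polynomial of ζ_132 over Q is the 132-th cyclotomic polynomial Φ_132(x), which is irreducible over Q and has degree φ(132) = 40. Hence [Q(α):Q] = φ(132) = 40.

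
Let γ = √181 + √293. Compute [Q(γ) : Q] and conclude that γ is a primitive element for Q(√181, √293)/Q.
[Q(γ) : Q] = 4 (equivalently, Q(γ) = Q(√181, √293))

Obviously Q(γ) ⊆ Q(√181, √293), and [Q(√181, √293):Q] = 4 (since 181, 293 are distinct squarefree integers > 1 with 53033 not a perfect square). To show equality we compute the minimal polynomial of γ. From γ = √181 + √293: γ^2 = 181 + 2√(53033) + 293 = 474 + 2√(53033), so γ^2 - 474 = 2√(53033); squaring, (γ^2 - 474)^2 = 4·53033, i.e. γ^4 - 948γ^2 + 224676 - 212132 = 0, i.e. γ^4 - 948γ^2 + 12544 = 0. So γ is a root of x^4 - 948x^2 + 12544. This polynomial is irreducible over Q: it has no rational root (each ±√181 ± √293 is irrational), and any factorization into two quadratics over Q would force √(53033) ∈ Q (pairing opposite roots) or √181, √293 ∈ Q (other pairings), all impossible. Hence [Q(γ):Q] = 4 = [Q(√181, √293):Q], so Q(γ) = Q(√181, √293).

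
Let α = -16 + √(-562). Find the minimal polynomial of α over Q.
m_α(x) = x^2 + 32x + 818

From α + 16 = √(-562), squaring gives (α + 16)^2 = -562, i.e. α^2 + 32α + 256 = -562, so α^2 + 32α + 818 = 0. The discriminant of x^2 + 32x + 818 is (32)^2 - 4·(818) = 1024 - 3272 = -2248, and 4·(-562) is not a perfect square in Q since -562 is squarefree and ≠ 1. Hence x^2 + 32x + 818 is irreducible over Q and is the minimal polynomial of α.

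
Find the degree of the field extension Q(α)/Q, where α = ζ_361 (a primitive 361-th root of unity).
[Q(α):Q] = 342

The minimal polynomial of ζ_361 over Q is the 361-th cyclotomic polynomial Φ_361(x), which is irreducible over Q and has degree φ(361) = 342. Hence [Q(α):Q] = φ(361) = 342.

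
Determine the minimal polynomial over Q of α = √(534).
m_α(x) = x^2 - 534

α satisfies α^2 - 534 = 0, so x^2 - 534 annihilates α. Since d = 534 is squarefree and ≠ 1, it is not a perfect square in Q, so x^2 - 534 has no rational root and is therefore irreducible over Q (a degree-2 polynomial over a field is irreducible iff it has no root). Hence m_α(x) = x^2 - 534.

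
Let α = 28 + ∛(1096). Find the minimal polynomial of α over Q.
m_α(x) = x^3 - 84x^2 + 2352x - 23048

Set β = α - 28 = ∛(1096), so β^3 = 1096. Then (α - 28)^3 - 1096 = 0, i.e. α is a root of g(x) = (x - 28)^3 - 1096 = x^3 - 84x^2 + 2352x - 23048. Since g(x) = h(x - 28) where h(x) = x^3 - 1096, and h is irreducible over Q (because 1096 is not a perfect cube, so h has no rational root, and a monic cubic with no rational root is irreducible), g is also irreducible (irreducibility is preserved under the substitution x → x - 28). Hence m_α(x) = x^3 - 84x^2 + 2352x - 23048.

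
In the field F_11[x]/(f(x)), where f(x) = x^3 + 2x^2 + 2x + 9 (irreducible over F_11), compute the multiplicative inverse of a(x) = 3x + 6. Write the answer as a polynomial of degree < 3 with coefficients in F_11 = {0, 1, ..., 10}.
a(x)^(-1) ≡ 8x^2 + 5 (mod f(x))

Since f is irreducible over F_11, F_11[x]/(f) is a field and a(x) ≠ 0 has an inverse. Apply the extended Euclidean algorithm to f(x) and a(x) in F_11[x]: f(x) = (4x^2 + 8)·a(x) + (5). The last nonzero remainder is the constant 5 = gcd(f, a) in F_11. Back-substituting through the division chain expresses 5 = s(x)·a(x) + t(x)·f(x) with s(x) ≡ 7x^2 + 3 (mod f), so (7x^2 + 3)·a(x) ≡ 5 (mod f). Multiplying by 5^(-1) ≡ 9 in F_11 gives a(x)^(-1) ≡ 9·(7x^2 + 3) ≡ 8x^2 + 5 (mod f). Check: (3x + 6)·(8x^2 + 5) = 2x^3 + 4x^2 + 4x + 8 ≡ 1 (mod x^3 + 2x^2 + 2x + 9).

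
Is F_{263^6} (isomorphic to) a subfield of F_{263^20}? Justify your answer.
No: F_{263^6} is not a subfield of F_{263^20}

F_{p^m} embeds in F_{p^n} iff m | n. Here 6 ∤ 20 (since 20 = 3·6 + 2 with remainder 2 ≠ 0), so F_{263^6} is not a subfield of F_{263^20}. Equivalently: if it were, the tower law would give 6 = [F_{263^6}:F_263] dividing [F_{263^20}:F_263] = 20, contradiction.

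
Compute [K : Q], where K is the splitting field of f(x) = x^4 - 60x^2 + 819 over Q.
[K : Q] = 4

Solving the quadratic in x^2: x^2 = (60 ± √(60^2 - 4·819))/2 = (60 ± √324)/2 = (60 ± 18)/2, giving x^2 = 21 or x^2 = 39. So f(x) = (x^2 - 21)(x^2 - 39) and the roots of f are ±√21, ±√39. Hence the splitting field is K = Q(√21, √39). Since 21 and 39 are distinct squarefree integers > 1, their product 819 is not a perfect square, so √39 ∉ Q(√21). By the tower law [K:Q] = [Q(√21,√39):Q(√21)] · [Q(√21):Q] = 2 · 2 = 4.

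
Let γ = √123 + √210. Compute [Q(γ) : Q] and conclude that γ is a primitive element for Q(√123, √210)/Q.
[Q(γ) : Q] = 4 (equivalently, Q(γ) = Q(√123, √210))

Obviously Q(γ) ⊆ Q(√123, √210), and [Q(√123, √210):Q] = 4 (since 123, 210 are distinct squarefree integers > 1 with 25830 not a perfect square). To show equality we compute the minimal polynomial of γ. From γ = √123 + √210: γ^2 = 123 + 2√(25830) + 210 = 333 + 2√(25830), so γ^2 - 333 = 2√(25830); squaring, (γ^2 - 333)^2 = 4·25830, i.e. γ^4 - 666γ^2 + 110889 - 103320 = 0, i.e. γ^4 - 666γ^2 + 7569 = 0. So γ is a root of x^4 - 666x^2 + 7569. This polynomial is irreducible over Q: it has no rational root (each ±√123 ± √210 is irrational), and any factorization into two quadratics over Q would force √(25830) ∈ Q (pairing opposite roots) or √123, √210 ∈ Q (other pairings), all impossible. Hence [Q(γ):Q] = 4 = [Q(√123, √210):Q], so Q(γ) = Q(√123, √210).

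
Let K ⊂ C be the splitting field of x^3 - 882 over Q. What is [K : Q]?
[K : Q] = 6

The roots of x^3 - 882 are ∛882, ω∛882, ω^2∛882 where ω = e^(2πi/3) is a primitive cube root of unity, so K = Q(∛882, ω). Now [Q(∛882):Q] = 3 (since 882 is not a perfect cube, x^3 - 882 is irreducible) and [Q(ω):Q] = 2. Both 2 and 3 divide [K:Q], and [K:Q] ≤ 3·2 = 6, so [K:Q] = 6. (Equivalently: Q(∛882) ⊂ R but ω ∉ R, so [K : Q(∛882)] = 2.)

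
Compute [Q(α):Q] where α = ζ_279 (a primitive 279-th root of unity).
[Q(α):Q] = 180

The minimal polynomial of ζ_279 over Q is the 279-th cyclotomic polynomial Φ_279(x), which is irreducible over Q and has degree φ(279) = 180. Hence [Q(α):Q] = φ(279) = 180.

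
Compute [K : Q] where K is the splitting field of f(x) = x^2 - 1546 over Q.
[K : Q] = 2

f(x) = x^2 - 1546 factors as (x - √1546)(x + √1546). The splitting field is K = Q(√1546). Since 1546 is squarefree and > 1, it is not a perfect square, so x^2 - 1546 is irreducible over Q and [Q(√1546) : Q] = 2. Hence [K : Q] = 2.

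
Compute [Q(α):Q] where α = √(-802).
[Q(α):Q] = 2

[Q(α):Q] equals the degree of the minimal polynomial of α. Here α^2 = -802 and x^2 + 802 is irreducible (d = -802 is squarefree, ≠ 1, hence not a square), so deg(m_α) = 2. Thus [Q(α):Q] = 2.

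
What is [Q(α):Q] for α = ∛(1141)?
[Q(α):Q] = 3

The minimal polynomial of α is x^3 - 1141, irreducible over Q since 1141 is not a perfect cube (so x^3 - 1141 has no rational root). Hence [Q(α):Q] = deg(m_α) = 3.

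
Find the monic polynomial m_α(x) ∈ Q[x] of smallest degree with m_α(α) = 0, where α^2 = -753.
m_α(x) = x^2 + 753

α satisfies α^2 + 753 = 0, so x^2 + 753 annihilates α. Since d = -753 is squarefree and ≠ 1, it is not a perfect square in Q, so x^2 + 753 has no rational root and is therefore irreducible over Q (a degree-2 polynomial over a field is irreducible iff it has no root). Hence m_α(x) = x^2 + 753.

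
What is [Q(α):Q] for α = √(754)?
[Q(α):Q] = 2

[Q(α):Q] equals the degree of the minimal polynomial of α. Here α^2 = 754 and x^2 - 754 is irreducible (d = 754 is squarefree, ≠ 1, hence not a square), so deg(m_α) = 2. Thus [Q(α):Q] = 2.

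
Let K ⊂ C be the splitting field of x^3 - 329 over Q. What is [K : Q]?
[K : Q] = 6

The roots of x^3 - 329 are ∛329, ω∛329, ω^2∛329 where ω = e^(2πi/3) is a primitive cube root of unity, so K = Q(∛329, ω). Now [Q(∛329):Q] = 3 (since 329 is not a perfect cube, x^3 - 329 is irreducible) and [Q(ω):Q] = 2. Both 2 and 3 divide [K:Q], and [K:Q] ≤ 3·2 = 6, so [K:Q] = 6. (Equivalently: Q(∛329) ⊂ R but ω ∉ R, so [K : Q(∛329)] = 2.)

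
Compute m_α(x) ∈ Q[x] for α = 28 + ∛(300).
m_α(x) = x^3 - 84x^2 + 2352x - 22252

Set β = α - 28 = ∛(300), so β^3 = 300. Then (α - 28)^3 - 300 = 0, i.e. α is a root of g(x) = (x - 28)^3 - 300 = x^3 - 84x^2 + 2352x - 22252. Since g(x) = h(x - 28) where h(x) = x^3 - 300, and h is irreducible over Q (because 300 is not a perfect cube, so h has no rational root, and a monic cubic with no rational root is irreducible), g is also irreducible (irreducibility is preserved under the substitution x → x - 28). Hence m_α(x) = x^3 - 84x^2 + 2352x - 22252.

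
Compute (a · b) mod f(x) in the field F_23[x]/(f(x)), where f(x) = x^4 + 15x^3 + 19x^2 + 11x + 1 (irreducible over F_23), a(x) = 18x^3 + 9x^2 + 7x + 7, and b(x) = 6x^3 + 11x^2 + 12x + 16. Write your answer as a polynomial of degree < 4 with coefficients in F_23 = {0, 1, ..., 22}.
a · b ≡ 15x^3 + 17x^2 + 17x + 9 (mod f(x))

Multiply in F_23[x]: a(x)·b(x) = (18x^3 + 9x^2 + 7x + 7)·(6x^3 + 11x^2 + 12x + 16) = 16x^6 + 22x^5 + 12x^4 + 9x^3 + 6x^2 + 12x + 20. This has degree ≥ 4, so divide by f(x) over F_23: 16x^6 + 22x^5 + 12x^4 + 9x^3 + 6x^2 + 12x + 20 = (16x^2 + 12x + 11)·(x^4 + 15x^3 + 19x^2 + 11x + 1) + (15x^3 + 17x^2 + 17x + 9). Hence a·b ≡ 15x^3 + 17x^2 + 17x + 9 (mod f). (F_23[x]/(f) is a field with 23^4 = 279841 elements since f is irreducible of degree 4.)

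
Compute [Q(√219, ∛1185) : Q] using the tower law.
[Q(√219, ∛1185) : Q] = 6

Let L = Q(√219, ∛1185). Since Q(√219) ⊂ L and [Q(√219):Q] = 2, the tower law gives 2 | [L:Q]. Likewise Q(∛1185) ⊂ L with [Q(∛1185):Q] = 3 (because 1185 is not a perfect cube), so 3 | [L:Q]. As gcd(2,3) = 1, [L:Q] is divisible by 6. Conversely L is generated over Q by √219 and ∛1185, so [L:Q] ≤ 2·3 = 6. Therefore [Q(√219, ∛1185) : Q] = 6.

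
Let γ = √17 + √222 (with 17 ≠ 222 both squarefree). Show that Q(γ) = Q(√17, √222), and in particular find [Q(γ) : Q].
[Q(γ) : Q] = 4 (equivalently, Q(γ) = Q(√17, √222))

Obviously Q(γ) ⊆ Q(√17, √222), and [Q(√17, √222):Q] = 4 (since 17, 222 are distinct squarefree integers > 1 with 3774 not a perfect square). To show equality we compute the minimal polynomial of γ. From γ = √17 + √222: γ^2 = 17 + 2√(3774) + 222 = 239 + 2√(3774), so γ^2 - 239 = 2√(3774); squaring, (γ^2 - 239)^2 = 4·3774, i.e. γ^4 - 478γ^2 + 57121 - 15096 = 0, i.e. γ^4 - 478γ^2 + 42025 = 0. So γ is a root of x^4 - 478x^2 + 42025. This polynomial is irreducible over Q: it has no rational root (each ±√17 ± √222 is irrational), and any factorization into two quadratics over Q would force √(3774) ∈ Q (pairing opposite roots) or √17, √222 ∈ Q (other pairings), all impossible. Hence [Q(γ):Q] = 4 = [Q(√17, √222):Q], so Q(γ) = Q(√17, √222).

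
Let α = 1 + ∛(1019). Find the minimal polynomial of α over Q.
m_α(x) = x^3 - 3x^2 + 3x - 1020

Set β = α - 1 = ∛(1019), so β^3 = 1019. Then (α - 1)^3 - 1019 = 0, i.e. α is a root of g(x) = (x - 1)^3 - 1019 = x^3 - 3x^2 + 3x - 1020. Since g(x) = h(x - 1) where h(x) = x^3 - 1019, and h is irreducible over Q (because 1019 is not a perfect cube, so h has no rational root, and a monic cubic with no rational root is irreducible), g is also irreducible (irreducibility is preserved under the substitution x → x - 1). Hence m_α(x) = x^3 - 3x^2 + 3x - 1020.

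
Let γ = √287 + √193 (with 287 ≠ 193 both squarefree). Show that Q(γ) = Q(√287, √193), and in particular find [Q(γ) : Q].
[Q(γ) : Q] = 4 (equivalently, Q(γ) = Q(√287, √193))

Obviously Q(γ) ⊆ Q(√287, √193), and [Q(√287, √193):Q] = 4 (since 287, 193 are distinct squarefree integers > 1 with 55391 not a perfect square). To show equality we compute the minimal polynomial of γ. From γ = √287 + √193: γ^2 = 287 + 2√(55391) + 193 = 480 + 2√(55391), so γ^2 - 480 = 2√(55391); squaring, (γ^2 - 480)^2 = 4·55391, i.e. γ^4 - 960γ^2 + 230400 - 221564 = 0, i.e. γ^4 - 960γ^2 + 8836 = 0. So γ is a root of x^4 - 960x^2 + 8836. This polynomial is irreducible over Q: it has no rational root (each ±√287 ± √193 is irrational), and any factorization into two quadratics over Q would force √(55391) ∈ Q (pairing opposite roots) or √287, √193 ∈ Q (other pairings), all impossible. Hence [Q(γ):Q] = 4 = [Q(√287, √193):Q], so Q(γ) = Q(√287, √193).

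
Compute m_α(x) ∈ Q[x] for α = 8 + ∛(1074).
m_α(x) = x^3 - 24x^2 + 192x - 1586

Set β = α - 8 = ∛(1074), so β^3 = 1074. Then (α - 8)^3 - 1074 = 0, i.e. α is a root of g(x) = (x - 8)^3 - 1074 = x^3 - 24x^2 + 192x - 1586. Since g(x) = h(x - 8) where h(x) = x^3 - 1074, and h is irreducible over Q (because 1074 is not a perfect cube, so h has no rational root, and a monic cubic with no rational root is irreducible), g is also irreducible (irreducibility is preserved under the substitution x → x - 8). Hence m_α(x) = x^3 - 24x^2 + 192x - 1586.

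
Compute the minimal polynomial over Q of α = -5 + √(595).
m_α(x) = x^2 + 10x - 570

From α + 5 = √(595), squaring gives (α + 5)^2 = 595, i.e. α^2 + 10α + 25 = 595, so α^2 + 10α - 570 = 0. The discriminant of x^2 + 10x - 570 is (10)^2 - 4·(-570) = 100 + 2280 = 2380, and 4·(595) is not a perfect square in Q since 595 is squarefree and ≠ 1. Hence x^2 + 10x - 570 is irreducible over Q and is the minimal polynomial of α.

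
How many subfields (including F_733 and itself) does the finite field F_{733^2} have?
F_{733^2} has 2 subfields

The subfields of F_{p^n} are exactly the fields F_{p^d} for d | n (each is the fixed field of the unique index-d subgroup of Gal(F_{p^n}/F_p) ≅ Z/nZ). The divisors of n = 2 are {1, 2}, giving 2 subfields: F_{733^1}, F_{733^2}.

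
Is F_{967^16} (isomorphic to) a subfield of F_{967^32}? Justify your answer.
Yes: F_{967^16} is a subfield of F_{967^32}

F_{p^m} embeds in F_{p^n} iff m | n (since F_{p^n} is the splitting field of x^(p^n) - x, and F_{p^m} ⊂ F_{p^n} forces p^n to be a power of p^m, i.e. m | n; conversely if m | n then every root of x^(p^m) - x is a root of x^(p^n) - x). Here 16 | 32 (since 32 = 2·16), so F_{967^16} is a subfield of F_{967^32}, and [F_{967^32} : F_{967^16}] = 32/16 = 2.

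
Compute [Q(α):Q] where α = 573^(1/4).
[Q(α):Q] = 4

α is a root of x^4 - 573. By Eisenstein's criterion at the prime p = 3 (which divides the constant term 573 but p^2 = 9 does not, since 573 is squarefree), x^4 - 573 is irreducible over Q. Hence [Q(α):Q] = 4.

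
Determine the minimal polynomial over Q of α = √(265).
m_α(x) = x^2 - 265

α satisfies α^2 - 265 = 0, so x^2 - 265 annihilates α. Since d = 265 is squarefree and ≠ 1, it is not a perfect square in Q, so x^2 - 265 has no rational root and is therefore irreducible over Q (a degree-2 polynomial over a field is irreducible iff it has no root). Hence m_α(x) = x^2 - 265.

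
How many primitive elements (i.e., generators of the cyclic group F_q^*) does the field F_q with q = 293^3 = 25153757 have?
There are φ(25153756) = 12404448 primitive elements

F_q^* is cyclic of order q - 1 = 25153756. A cyclic group of order m has exactly φ(m) generators. Here m = 25153756 = 2^2 · 73 · 86143, so the number of primitive elements is φ(25153756) = 12404448.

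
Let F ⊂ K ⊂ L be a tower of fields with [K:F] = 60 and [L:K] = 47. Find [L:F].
[L:F] = 2820

The tower law says that for any tower of field extensions F ⊂ K ⊂ L with finite degrees, [L:F] = [L:K] · [K:F]. Here this gives [L:F] = 47 · 60 = 2820.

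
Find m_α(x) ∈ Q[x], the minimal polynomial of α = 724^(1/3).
m_α(x) = x^3 - 724

α satisfies α^3 = 724, so x^3 - 724 annihilates α. By the rational root test, a rational root p/q (in lowest terms) of x^3 - 724 would satisfy p^3 = 724 q^3, forcing q = 1 and p^3 = 724; but 724 is not a perfect cube, contradiction. A monic cubic over Q with no rational root is irreducible (any nontrivial factorization would include a linear factor). Hence x^3 - 724 is the minimal polynomial of α, and in particular [Q(α):Q] = 3.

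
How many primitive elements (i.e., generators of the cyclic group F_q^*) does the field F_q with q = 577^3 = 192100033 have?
There are φ(192100032) = 60652800 primitive elements

F_q^* is cyclic of order q - 1 = 192100032. A cyclic group of order m has exactly φ(m) generators. Here m = 192100032 = 2^6 · 3^3 · 19 · 5851, so the number of primitive elements is φ(192100032) = 60652800.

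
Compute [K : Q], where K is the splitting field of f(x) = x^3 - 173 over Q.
[K : Q] = 6

The roots of x^3 - 173 are ∛173, ω∛173, ω^2∛173 where ω = e^(2πi/3) is a primitive cube root of unity, so K = Q(∛173, ω). Now [Q(∛173):Q] = 3 (since 173 is not a perfect cube, x^3 - 173 is irreducible) and [Q(ω):Q] = 2. Both 2 and 3 divide [K:Q], and [K:Q] ≤ 3·2 = 6, so [K:Q] = 6. (Equivalently: Q(∛173) ⊂ R but ω ∉ R, so [K : Q(∛173)] = 2.)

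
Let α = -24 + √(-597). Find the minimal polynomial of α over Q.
m_α(x) = x^2 + 48x + 1173

From α + 24 = √(-597), squaring gives (α + 24)^2 = -597, i.e. α^2 + 48α + 576 = -597, so α^2 + 48α + 1173 = 0. The discriminant of x^2 + 48x + 1173 is (48)^2 - 4·(1173) = 2304 - 4692 = -2388, and 4·(-597) is not a perfect square in Q since -597 is squarefree and ≠ 1. Hence x^2 + 48x + 1173 is irreducible over Q and is the minimal polynomial of α.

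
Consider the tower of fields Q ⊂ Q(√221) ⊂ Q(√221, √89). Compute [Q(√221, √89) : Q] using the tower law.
[Q(√221, √89) : Q] = 4

[Q(√221):Q] = 2 (min poly x^2 - 221, irreducible since 221 is squarefree > 1). For the top step, suppose √89 ∈ Q(√221), say √89 = c + d√221 with c, d ∈ Q. Squaring: 89 = c^2 + 221d^2 + 2cd√221. Since √221 ∉ Q this forces 2cd = 0. If d = 0 then √89 = c ∈ Q, contradicting 89 squarefree > 1. If c = 0 then 89 = 221d^2, so 221·89 = (221d)^2 is a perfect square in Q — but 221·89 = 19669 is not a perfect square (since 221 and 89 are distinct squarefree integers). Contradiction. Hence √89 ∉ Q(√221), so x^2 - 89 stays irreducible over Q(√221) and [Q(√221, √89) : Q(√221)] = 2. By the tower law, [Q(√221, √89) : Q] = 2 · 2 = 4.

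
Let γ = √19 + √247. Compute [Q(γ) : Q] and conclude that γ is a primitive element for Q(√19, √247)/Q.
[Q(γ) : Q] = 4 (equivalently, Q(γ) = Q(√19, √247))

Obviously Q(γ) ⊆ Q(√19, √247), and [Q(√19, √247):Q] = 4 (since 19, 247 are distinct squarefree integers > 1 with 4693 not a perfect square). To show equality we compute the minimal polynomial of γ. From γ = √19 + √247: γ^2 = 19 + 2√(4693) + 247 = 266 + 2√(4693), so γ^2 - 266 = 2√(4693); squaring, (γ^2 - 266)^2 = 4·4693, i.e. γ^4 - 532γ^2 + 70756 - 18772 = 0, i.e. γ^4 - 532γ^2 + 51984 = 0. So γ is a root of x^4 - 532x^2 + 51984. This polynomial is irreducible over Q: it has no rational root (each ±√19 ± √247 is irrational), and any factorization into two quadratics over Q would force √(4693) ∈ Q (pairing opposite roots) or √19, √247 ∈ Q (other pairings), all impossible. Hence [Q(γ):Q] = 4 = [Q(√19, √247):Q], so Q(γ) = Q(√19, √247).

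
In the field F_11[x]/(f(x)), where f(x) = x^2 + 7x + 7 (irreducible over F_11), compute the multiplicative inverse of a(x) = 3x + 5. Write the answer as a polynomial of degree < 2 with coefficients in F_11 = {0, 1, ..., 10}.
a(x)^(-1) ≡ 6x + 10 (mod f(x))

Since f is irreducible over F_11, F_11[x]/(f) is a field and a(x) ≠ 0 has an inverse. Apply the extended Euclidean algorithm to f(x) and a(x) in F_11[x]: f(x) = (4x + 3)·a(x) + (3). The last nonzero remainder is the constant 3 = gcd(f, a) in F_11. Back-substituting through the division chain expresses 3 = s(x)·a(x) + t(x)·f(x) with s(x) ≡ 7x + 8 (mod f), so (7x + 8)·a(x) ≡ 3 (mod f). Multiplying by 3^(-1) ≡ 4 in F_11 gives a(x)^(-1) ≡ 4·(7x + 8) ≡ 6x + 10 (mod f). Check: (3x + 5)·(6x + 10) = 7x^2 + 5x + 6 ≡ 1 (mod x^2 + 7x + 7).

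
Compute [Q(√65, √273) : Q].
[Q(√65, √273) : Q] = 4

[Q(√65):Q] = 2 (min poly x^2 - 65, irreducible since 65 is squarefree > 1). For the top step, suppose √273 ∈ Q(√65), say √273 = c + d√65 with c, d ∈ Q. Squaring: 273 = c^2 + 65d^2 + 2cd√65. Since √65 ∉ Q this forces 2cd = 0. If d = 0 then √273 = c ∈ Q, contradicting 273 squarefree > 1. If c = 0 then 273 = 65d^2, so 65·273 = (65d)^2 is a perfect square in Q — but 65·273 = 17745 is not a perfect square (since 65 and 273 are distinct squarefree integers). Contradiction. Hence √273 ∉ Q(√65), so x^2 - 273 stays irreducible over Q(√65) and [Q(√65, √273) : Q(√65)] = 2. By the tower law, [Q(√65, √273) : Q] = 2 · 2 = 4.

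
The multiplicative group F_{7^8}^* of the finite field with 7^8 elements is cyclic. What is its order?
|F_{7^8}^*| = 5764800

F_{7^8} has 7^8 = 5764801 elements; its multiplicative group consists of all nonzero elements, so |F_{7^8}^*| = 5764801 - 1 = 5764800. (It is cyclic since any finite subgroup of the multiplicative group of a field is cyclic.)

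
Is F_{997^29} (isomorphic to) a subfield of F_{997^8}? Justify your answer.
No: F_{997^29} is not a subfield of F_{997^8}

F_{p^m} embeds in F_{p^n} iff m | n. Here 29 ∤ 8 (since 8 = 0·29 + 8 with remainder 8 ≠ 0), so F_{997^29} is not a subfield of F_{997^8}. Equivalently: if it were, the tower law would give 29 = [F_{997^29}:F_997] dividing [F_{997^8}:F_997] = 8, contradiction.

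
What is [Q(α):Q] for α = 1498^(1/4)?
[Q(α):Q] = 4

α is a root of x^4 - 1498. By Eisenstein's criterion at the prime p = 2 (which divides the constant term 1498 but p^2 = 4 does not, since 1498 is squarefree), x^4 - 1498 is irreducible over Q. Hence [Q(α):Q] = 4.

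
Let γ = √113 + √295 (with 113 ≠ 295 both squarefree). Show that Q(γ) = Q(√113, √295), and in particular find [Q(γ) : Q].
[Q(γ) : Q] = 4 (equivalently, Q(γ) = Q(√113, √295))

Obviously Q(γ) ⊆ Q(√113, √295), and [Q(√113, √295):Q] = 4 (since 113, 295 are distinct squarefree integers > 1 with 33335 not a perfect square). To show equality we compute the minimal polynomial of γ. From γ = √113 + √295: γ^2 = 113 + 2√(33335) + 295 = 408 + 2√(33335), so γ^2 - 408 = 2√(33335); squaring, (γ^2 - 408)^2 = 4·33335, i.e. γ^4 - 816γ^2 + 166464 - 133340 = 0, i.e. γ^4 - 816γ^2 + 33124 = 0. So γ is a root of x^4 - 816x^2 + 33124. This polynomial is irreducible over Q: it has no rational root (each ±√113 ± √295 is irrational), and any factorization into two quadratics over Q would force √(33335) ∈ Q (pairing opposite roots) or √113, √295 ∈ Q (other pairings), all impossible. Hence [Q(γ):Q] = 4 = [Q(√113, √295):Q], so Q(γ) = Q(√113, √295).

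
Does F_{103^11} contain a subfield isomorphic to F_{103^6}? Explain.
No: F_{103^6} is not a subfield of F_{103^11}

F_{p^m} embeds in F_{p^n} iff m | n. Here 6 ∤ 11 (since 11 = 1·6 + 5 with remainder 5 ≠ 0), so F_{103^6} is not a subfield of F_{103^11}. Equivalently: if it were, the tower law would give 6 = [F_{103^6}:F_103] dividing [F_{103^11}:F_103] = 11, contradiction.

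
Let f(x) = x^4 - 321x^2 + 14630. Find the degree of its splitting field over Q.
[K : Q] = 4

Solving the quadratic in x^2: x^2 = (321 ± √(321^2 - 4·14630))/2 = (321 ± √44521)/2 = (321 ± 211)/2, giving x^2 = 55 or x^2 = 266. So f(x) = (x^2 - 55)(x^2 - 266) and the roots of f are ±√55, ±√266. Hence the splitting field is K = Q(√55, √266). Since 55 and 266 are distinct squarefree integers > 1, their product 14630 is not a perfect square, so √266 ∉ Q(√55). By the tower law [K:Q] = [Q(√55,√266):Q(√55)] · [Q(√55):Q] = 2 · 2 = 4.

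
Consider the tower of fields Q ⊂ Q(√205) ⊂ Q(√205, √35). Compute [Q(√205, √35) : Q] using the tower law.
[Q(√205, √35) : Q] = 4

[Q(√205):Q] = 2 (min poly x^2 - 205, irreducible since 205 is squarefree > 1). For the top step, suppose √35 ∈ Q(√205), say √35 = c + d√205 with c, d ∈ Q. Squaring: 35 = c^2 + 205d^2 + 2cd√205. Since √205 ∉ Q this forces 2cd = 0. If d = 0 then √35 = c ∈ Q, contradicting 35 squarefree > 1. If c = 0 then 35 = 205d^2, so 205·35 = (205d)^2 is a perfect square in Q — but 205·35 = 7175 is not a perfect square (since 205 and 35 are distinct squarefree integers). Contradiction. Hence √35 ∉ Q(√205), so x^2 - 35 stays irreducible over Q(√205) and [Q(√205, √35) : Q(√205)] = 2. By the tower law, [Q(√205, √35) : Q] = 2 · 2 = 4.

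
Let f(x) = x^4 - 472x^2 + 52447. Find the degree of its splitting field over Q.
[K : Q] = 4

Solving the quadratic in x^2: x^2 = (472 ± √(472^2 - 4·52447))/2 = (472 ± √12996)/2 = (472 ± 114)/2, giving x^2 = 179 or x^2 = 293. So f(x) = (x^2 - 179)(x^2 - 293) and the roots of f are ±√179, ±√293. Hence the splitting field is K = Q(√179, √293). Since 179 and 293 are distinct squarefree integers > 1, their product 52447 is not a perfect square, so √293 ∉ Q(√179). By the tower law [K:Q] = [Q(√179,√293):Q(√179)] · [Q(√179):Q] = 2 · 2 = 4.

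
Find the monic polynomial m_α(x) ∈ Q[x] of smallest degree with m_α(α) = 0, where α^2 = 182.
m_α(x) = x^2 - 182

α satisfies α^2 - 182 = 0, so x^2 - 182 annihilates α. Since d = 182 is squarefree and ≠ 1, it is not a perfect square in Q, so x^2 - 182 has no rational root and is therefore irreducible over Q (a degree-2 polynomial over a field is irreducible iff it has no root). Hence m_α(x) = x^2 - 182.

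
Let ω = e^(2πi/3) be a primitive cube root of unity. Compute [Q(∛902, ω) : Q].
[Q(∛902, ω) : Q] = 6

[Q(∛902):Q] = 3 (min poly x^3 - 902, irreducible since 902 is not a perfect cube). [Q(ω):Q] = 2 (min poly x^2 + x + 1). Since Q(∛902) ⊂ R and ω ∉ R, we have ω ∉ Q(∛902), so x^2 + x + 1 remains irreducible over Q(∛902) and [Q(∛902, ω) : Q(∛902)] = 2. By the tower law, [Q(∛902, ω) : Q] = 3 · 2 = 6. (In fact Q(∛902, ω) is the splitting field of x^3 - 902 over Q.)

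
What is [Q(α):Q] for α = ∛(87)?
[Q(α):Q] = 3

The minimal polynomial of α is x^3 - 87, irreducible over Q since 87 is not a perfect cube (so x^3 - 87 has no rational root). Hence [Q(α):Q] = deg(m_α) = 3.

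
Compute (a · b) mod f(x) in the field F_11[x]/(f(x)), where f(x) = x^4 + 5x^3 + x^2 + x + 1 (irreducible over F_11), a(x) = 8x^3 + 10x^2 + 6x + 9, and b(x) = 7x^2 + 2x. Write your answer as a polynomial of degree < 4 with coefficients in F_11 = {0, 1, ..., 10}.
a · b ≡ 8x^3 + 4x^2 + 2x + 7 (mod f(x))

Multiply in F_11[x]: a(x)·b(x) = (8x^3 + 10x^2 + 6x + 9)·(7x^2 + 2x) = x^5 + 9x^4 + 7x^3 + 9x^2 + 7x. This has degree ≥ 4, so divide by f(x) over F_11: x^5 + 9x^4 + 7x^3 + 9x^2 + 7x = (x + 4)·(x^4 + 5x^3 + x^2 + x + 1) + (8x^3 + 4x^2 + 2x + 7). Hence a·b ≡ 8x^3 + 4x^2 + 2x + 7 (mod f). (F_11[x]/(f) is a field with 11^4 = 14641 elements since f is irreducible of degree 4.)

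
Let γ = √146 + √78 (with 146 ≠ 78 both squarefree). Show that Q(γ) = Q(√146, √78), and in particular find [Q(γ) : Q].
[Q(γ) : Q] = 4 (equivalently, Q(γ) = Q(√146, √78))

Obviously Q(γ) ⊆ Q(√146, √78), and [Q(√146, √78):Q] = 4 (since 146, 78 are distinct squarefree integers > 1 with 11388 not a perfect square). To show equality we compute the minimal polynomial of γ. From γ = √146 + √78: γ^2 = 146 + 2√(11388) + 78 = 224 + 2√(11388), so γ^2 - 224 = 2√(11388); squaring, (γ^2 - 224)^2 = 4·11388, i.e. γ^4 - 448γ^2 + 50176 - 45552 = 0, i.e. γ^4 - 448γ^2 + 4624 = 0. So γ is a root of x^4 - 448x^2 + 4624. This polynomial is irreducible over Q: it has no rational root (each ±√146 ± √78 is irrational), and any factorization into two quadratics over Q would force √(11388) ∈ Q (pairing opposite roots) or √146, √78 ∈ Q (other pairings), all impossible. Hence [Q(γ):Q] = 4 = [Q(√146, √78):Q], so Q(γ) = Q(√146, √78).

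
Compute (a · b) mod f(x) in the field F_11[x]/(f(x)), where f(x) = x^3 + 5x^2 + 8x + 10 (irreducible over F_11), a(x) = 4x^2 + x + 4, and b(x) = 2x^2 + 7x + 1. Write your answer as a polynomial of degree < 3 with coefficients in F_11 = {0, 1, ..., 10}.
a · b ≡ 5x^2 + 7x + 5 (mod f(x))

Multiply in F_11[x]: a(x)·b(x) = (4x^2 + x + 4)·(2x^2 + 7x + 1) = 8x^4 + 8x^3 + 8x^2 + 7x + 4. This has degree ≥ 3, so divide by f(x) over F_11: 8x^4 + 8x^3 + 8x^2 + 7x + 4 = (8x + 1)·(x^3 + 5x^2 + 8x + 10) + (5x^2 + 7x + 5). Hence a·b ≡ 5x^2 + 7x + 5 (mod f). (F_11[x]/(f) is a field with 11^3 = 1331 elements since f is irreducible of degree 3.)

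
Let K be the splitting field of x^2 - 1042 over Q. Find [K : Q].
[K : Q] = 2

f(x) = x^2 - 1042 factors as (x - √1042)(x + √1042). The splitting field is K = Q(√1042). Since 1042 is squarefree and > 1, it is not a perfect square, so x^2 - 1042 is irreducible over Q and [Q(√1042) : Q] = 2. Hence [K : Q] = 2.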